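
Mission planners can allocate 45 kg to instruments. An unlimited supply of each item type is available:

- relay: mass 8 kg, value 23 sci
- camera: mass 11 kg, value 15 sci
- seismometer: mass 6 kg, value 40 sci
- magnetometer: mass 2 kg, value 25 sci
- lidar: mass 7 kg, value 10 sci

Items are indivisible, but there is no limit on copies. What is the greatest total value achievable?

550 sci

Best value-per-unit is magnetometer at 25/2, and filling with it alone uses mass 22×2=44. No mix of the others beats 22×25 = 550.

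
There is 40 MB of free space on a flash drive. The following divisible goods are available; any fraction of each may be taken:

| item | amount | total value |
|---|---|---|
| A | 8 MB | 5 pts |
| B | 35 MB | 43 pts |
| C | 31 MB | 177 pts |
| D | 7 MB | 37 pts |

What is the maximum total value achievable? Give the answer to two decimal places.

Take in order of value per unit:
- C (177/31 per unit): all 31 → value 177, running total 177.00
- D (37/7 per unit): all 7 → value 37, running total 214.00
- B (43/35 per unit): 2 of 35 → value 2×43/35 = 2.4571, running total 216.46
Total 216.46.

216.46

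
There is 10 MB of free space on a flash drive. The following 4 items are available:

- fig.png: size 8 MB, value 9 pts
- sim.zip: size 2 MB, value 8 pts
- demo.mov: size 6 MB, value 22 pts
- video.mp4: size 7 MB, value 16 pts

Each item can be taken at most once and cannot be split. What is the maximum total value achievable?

30 pts

Check high-value combinations within 10 MB:
- sim.zip+demo.mov: size 2+6=8, value 8+22=30
- sim.zip+video.mp4: size 2+7=9, value 8+16=24
- demo.mov: size 6, value 22
Best: 30 pts.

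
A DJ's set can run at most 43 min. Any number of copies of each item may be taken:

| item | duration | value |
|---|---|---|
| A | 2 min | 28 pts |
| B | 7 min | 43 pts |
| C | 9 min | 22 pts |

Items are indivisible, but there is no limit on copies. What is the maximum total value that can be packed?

588 pts

Best value-per-unit is A at 28/2, and filling with it alone uses duration 21×2=42. No mix of the others beats 21×28 = 588.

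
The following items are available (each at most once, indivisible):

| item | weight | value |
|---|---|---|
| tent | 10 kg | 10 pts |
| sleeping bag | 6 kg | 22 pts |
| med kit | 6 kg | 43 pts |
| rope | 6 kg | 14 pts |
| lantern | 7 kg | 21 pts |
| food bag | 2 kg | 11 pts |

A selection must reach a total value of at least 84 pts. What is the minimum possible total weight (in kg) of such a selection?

19

Subsets with value ≥ 84, sorted by total weight:
- sleeping bag+med kit+lantern: weight 19, value 86
- sleeping bag+med kit+rope+food bag: weight 20, value 90
- sleeping bag+med kit+lantern+food bag: weight 21, value 97
- med kit+rope+lantern+food bag: weight 21, value 89
Minimum weight: 19 kg.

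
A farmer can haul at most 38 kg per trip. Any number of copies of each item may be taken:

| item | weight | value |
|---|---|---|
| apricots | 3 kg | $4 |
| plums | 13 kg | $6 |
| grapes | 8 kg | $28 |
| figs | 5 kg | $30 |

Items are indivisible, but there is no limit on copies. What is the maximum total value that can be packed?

$214

Best value-per-unit is figs at 30/5; filling with it alone gives 7×30 = 210.
Optimal mix: 1×apricots + 7×figs → weight 38, value 214.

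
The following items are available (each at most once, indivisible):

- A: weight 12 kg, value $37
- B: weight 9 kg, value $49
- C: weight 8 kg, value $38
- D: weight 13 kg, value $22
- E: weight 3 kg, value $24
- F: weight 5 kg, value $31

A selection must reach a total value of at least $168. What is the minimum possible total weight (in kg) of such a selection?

37

Subsets with value ≥ 168, sorted by total weight:
- A+B+C+E+F: weight 37, value 179
- A+B+C+D+E: weight 45, value 170
- A+B+C+D+F: weight 47, value 177
Minimum weight: 37 kg.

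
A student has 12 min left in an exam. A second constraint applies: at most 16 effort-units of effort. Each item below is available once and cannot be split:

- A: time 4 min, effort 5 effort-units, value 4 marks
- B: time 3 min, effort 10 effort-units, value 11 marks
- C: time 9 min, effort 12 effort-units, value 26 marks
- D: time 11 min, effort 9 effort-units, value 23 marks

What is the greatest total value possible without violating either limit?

26 marks

Feasible sets respecting both limits:
- C: time 9, effort 12, value 26
- D: time 11, effort 9, value 23
- A+B: time 7, effort 15, value 15
Best: 26 marks.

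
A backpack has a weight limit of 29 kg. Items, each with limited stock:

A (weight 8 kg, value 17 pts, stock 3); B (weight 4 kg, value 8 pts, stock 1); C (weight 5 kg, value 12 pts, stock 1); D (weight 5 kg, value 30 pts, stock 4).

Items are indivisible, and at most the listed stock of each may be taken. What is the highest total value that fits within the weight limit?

Best selections within weight 29 and stock limits:
- 1×B + 1×C + 4×D: weight 29, value 140
- 1×A + 4×D: weight 28, value 137
Best: 140 pts.

140 pts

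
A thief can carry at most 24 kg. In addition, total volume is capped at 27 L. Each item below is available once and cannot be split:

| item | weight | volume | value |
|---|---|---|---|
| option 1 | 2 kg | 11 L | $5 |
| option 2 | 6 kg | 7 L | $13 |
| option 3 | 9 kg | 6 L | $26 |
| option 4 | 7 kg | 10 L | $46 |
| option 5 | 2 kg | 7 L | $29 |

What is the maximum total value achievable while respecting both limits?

$101

Feasible sets respecting both limits:
- option 3+option 4+option 5: weight 18, volume 23, value 101
- option 2+option 4+option 5: weight 15, volume 24, value 88
- option 2+option 3+option 4: weight 22, volume 23, value 85
Best: $101.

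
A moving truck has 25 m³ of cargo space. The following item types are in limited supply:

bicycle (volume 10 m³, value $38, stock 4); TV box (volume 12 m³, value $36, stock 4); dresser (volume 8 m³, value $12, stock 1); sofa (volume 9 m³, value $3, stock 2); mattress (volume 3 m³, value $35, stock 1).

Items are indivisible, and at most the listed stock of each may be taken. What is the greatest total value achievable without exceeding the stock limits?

$111

Top feasible selections:
- 2×bicycle + 1×mattress: volume 23, value 111
- 1×bicycle + 1×TV box + 1×mattress: volume 25, value 109
Best: $111.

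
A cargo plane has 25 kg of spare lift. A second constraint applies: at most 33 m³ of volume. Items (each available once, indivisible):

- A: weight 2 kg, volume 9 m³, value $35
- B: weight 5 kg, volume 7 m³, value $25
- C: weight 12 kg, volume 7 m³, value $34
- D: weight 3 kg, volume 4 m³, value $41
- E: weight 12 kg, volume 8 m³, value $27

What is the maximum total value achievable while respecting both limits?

Feasible sets respecting both limits:
- A+B+C+D: weight 22, volume 27, value 135
- A+B+D+E: weight 22, volume 28, value 128
- A+C+D: weight 17, volume 20, value 110
Best: $135.

$135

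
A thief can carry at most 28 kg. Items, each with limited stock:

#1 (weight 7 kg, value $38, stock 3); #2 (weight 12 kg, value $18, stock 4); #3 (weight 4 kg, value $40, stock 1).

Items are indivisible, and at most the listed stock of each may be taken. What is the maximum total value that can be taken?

Top feasible selections:
- 3×#1 + 1×#3: weight 25, value 154
- 2×#1 + 1×#3: weight 18, value 116
- 3×#1: weight 21, value 114
Best: $154.

$154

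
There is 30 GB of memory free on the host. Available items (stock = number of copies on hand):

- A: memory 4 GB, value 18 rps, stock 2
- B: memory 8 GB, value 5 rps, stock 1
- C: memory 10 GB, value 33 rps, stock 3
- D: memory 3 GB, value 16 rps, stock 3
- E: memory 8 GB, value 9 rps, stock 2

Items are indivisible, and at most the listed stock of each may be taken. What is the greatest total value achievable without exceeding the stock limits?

Best selections within memory 30 and stock limits:
- 2×A + 1×C + 3×D: memory 27, value 117
- 1×A + 2×C + 2×D: memory 30, value 116
- 2×C + 3×D: memory 29, value 114
Best: 117 rps.

117 rps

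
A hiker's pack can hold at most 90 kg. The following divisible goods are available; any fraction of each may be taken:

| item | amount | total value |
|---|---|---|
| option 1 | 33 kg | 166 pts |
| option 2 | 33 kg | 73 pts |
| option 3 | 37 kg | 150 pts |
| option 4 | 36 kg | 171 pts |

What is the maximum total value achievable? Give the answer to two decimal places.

Take in order of value per unit:
- option 1 (166/33 per unit): all 33 → value 166, running total 166.00
- option 4 (171/36 per unit): all 36 → value 171, running total 337.00
- option 3 (150/37 per unit): 21 of 37 → value 21×150/37 = 85.1351, running total 422.14
Total 422.14.

422.14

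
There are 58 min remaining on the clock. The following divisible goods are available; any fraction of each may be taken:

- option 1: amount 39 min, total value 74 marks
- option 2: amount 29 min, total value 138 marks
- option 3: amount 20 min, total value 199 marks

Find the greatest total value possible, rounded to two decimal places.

354.08

Take in order of value per unit:
- option 3 (199/20 per unit): all 20 → value 199, running total 199.00
- option 2 (138/29 per unit): all 29 → value 138, running total 337.00
- option 1 (74/39 per unit): 9 of 39 → value 9×74/39 = 17.0769, running total 354.08
Total 354.08.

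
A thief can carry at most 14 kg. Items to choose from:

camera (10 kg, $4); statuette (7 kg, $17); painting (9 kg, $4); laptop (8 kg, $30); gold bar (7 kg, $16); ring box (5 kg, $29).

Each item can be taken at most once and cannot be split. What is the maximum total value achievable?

Check high-value combinations within 14 kg:
- laptop+ring box: weight 8+5=13, value 30+29=59
- statuette+ring box: weight 7+5=12, value 17+29=46
- gold bar+ring box: weight 7+5=12, value 16+29=45
- statuette+gold bar: weight 7+7=14, value 17+16=33
Best: $59.

$59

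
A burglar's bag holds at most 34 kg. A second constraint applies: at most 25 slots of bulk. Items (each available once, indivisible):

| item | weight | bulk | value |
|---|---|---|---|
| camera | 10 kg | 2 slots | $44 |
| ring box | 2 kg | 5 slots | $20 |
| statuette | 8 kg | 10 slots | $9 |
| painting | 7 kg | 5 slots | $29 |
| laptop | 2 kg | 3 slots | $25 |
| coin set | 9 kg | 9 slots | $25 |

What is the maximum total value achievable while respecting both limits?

Feasible sets respecting both limits:
- camera+ring box+painting+laptop+coin set: weight 30, bulk 24, value 143
- camera+ring box+statuette+painting+laptop: weight 29, bulk 25, value 127
- camera+painting+laptop+coin set: weight 28, bulk 19, value 123
Best: $143.

$143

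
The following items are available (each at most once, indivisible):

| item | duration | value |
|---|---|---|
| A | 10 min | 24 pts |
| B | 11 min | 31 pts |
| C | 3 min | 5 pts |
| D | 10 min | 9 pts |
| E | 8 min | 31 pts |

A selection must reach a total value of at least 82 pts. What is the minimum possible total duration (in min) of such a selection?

29

Subsets with value ≥ 82, sorted by total duration:
- A+B+E: duration 29, value 86
- A+B+C+E: duration 32, value 91
- A+B+D+E: duration 39, value 95
Minimum duration: 29 min.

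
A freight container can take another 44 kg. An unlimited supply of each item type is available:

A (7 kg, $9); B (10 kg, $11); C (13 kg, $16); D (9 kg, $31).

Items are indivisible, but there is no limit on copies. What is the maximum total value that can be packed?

Best value-per-unit is D at 31/9; filling with it alone gives 4×31 = 124.
Optimal mix: 1×A + 4×D → weight 43, value 133.

$133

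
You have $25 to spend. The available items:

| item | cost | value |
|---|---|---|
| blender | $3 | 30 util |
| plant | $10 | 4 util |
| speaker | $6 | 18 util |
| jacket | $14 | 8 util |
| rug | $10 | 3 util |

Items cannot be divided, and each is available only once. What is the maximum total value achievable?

56 util

Check high-value combinations within $25:
- blender+speaker+jacket: cost 3+6+14=23, value 30+18+8=56
- blender+plant+speaker: cost 3+10+6=19, value 30+4+18=52
- blender+speaker+rug: cost 3+6+10=19, value 30+18+3=51
- blender+speaker: cost 3+6=9, value 30+18=48
Best: 56 util.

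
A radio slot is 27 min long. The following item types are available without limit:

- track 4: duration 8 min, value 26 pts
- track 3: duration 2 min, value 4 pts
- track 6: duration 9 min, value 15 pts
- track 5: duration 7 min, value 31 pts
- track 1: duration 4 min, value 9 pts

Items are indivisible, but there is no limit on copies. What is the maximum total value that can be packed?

106 pts

Best value-per-unit is track 5 at 31/7; filling with it alone gives 3×31 = 93.
Optimal mix: 1×track 3 + 3×track 5 + 1×track 1 → duration 27, value 106.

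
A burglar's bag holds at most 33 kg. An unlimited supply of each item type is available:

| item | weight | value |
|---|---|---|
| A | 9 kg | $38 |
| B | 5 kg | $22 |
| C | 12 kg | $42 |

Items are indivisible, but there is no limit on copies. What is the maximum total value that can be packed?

$142

Best value-per-unit is B at 22/5; filling with it alone gives 6×22 = 132.
Optimal mix: 2×A + 3×B → weight 33, value 142.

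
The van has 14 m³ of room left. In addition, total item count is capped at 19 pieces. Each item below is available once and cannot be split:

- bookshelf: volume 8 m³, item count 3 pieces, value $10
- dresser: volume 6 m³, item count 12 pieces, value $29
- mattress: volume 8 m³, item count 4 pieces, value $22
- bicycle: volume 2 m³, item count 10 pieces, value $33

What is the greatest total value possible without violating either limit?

$55

Feasible sets respecting both limits:
- mattress+bicycle: volume 10, item count 14, value 55
- dresser+mattress: volume 14, item count 16, value 51
- bookshelf+bicycle: volume 10, item count 13, value 43
- bookshelf+dresser: volume 14, item count 15, value 39
Best: $55.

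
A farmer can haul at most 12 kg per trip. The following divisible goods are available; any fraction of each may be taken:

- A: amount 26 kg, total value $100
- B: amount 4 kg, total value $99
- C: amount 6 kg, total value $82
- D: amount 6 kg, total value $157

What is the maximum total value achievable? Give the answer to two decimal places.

283.33

Take in order of value per unit:
- D (157/6 per unit): all 6 → value 157, running total 157.00
- B (99/4 per unit): all 4 → value 99, running total 256.00
- C (82/6 per unit): 2 of 6 → value 2×82/6 = 27.3333, running total 283.33
Total 283.33.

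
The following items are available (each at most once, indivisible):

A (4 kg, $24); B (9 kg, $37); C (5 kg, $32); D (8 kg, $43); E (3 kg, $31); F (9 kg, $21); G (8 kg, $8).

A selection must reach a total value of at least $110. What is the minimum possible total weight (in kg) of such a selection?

Subsets with value ≥ 110, sorted by total weight:
- A+C+D+E: weight 20, value 130
- B+D+E: weight 20, value 111
- A+B+C+E: weight 21, value 124
Minimum weight: 20 kg.

20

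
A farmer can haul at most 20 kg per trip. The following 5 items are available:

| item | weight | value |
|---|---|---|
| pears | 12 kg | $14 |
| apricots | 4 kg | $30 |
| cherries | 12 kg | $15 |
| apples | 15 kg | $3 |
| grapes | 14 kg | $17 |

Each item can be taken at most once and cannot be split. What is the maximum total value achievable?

This is a 0/1 knapsack; check combinations near the capacity.
- apricots+grapes: weight 4+14=18, value 30+17=47
- apricots+cherries: weight 4+12=16, value 30+15=45
- pears+apricots: weight 12+4=16, value 14+30=44
- apricots+apples: weight 4+15=19, value 30+3=33
Best: $47.

$47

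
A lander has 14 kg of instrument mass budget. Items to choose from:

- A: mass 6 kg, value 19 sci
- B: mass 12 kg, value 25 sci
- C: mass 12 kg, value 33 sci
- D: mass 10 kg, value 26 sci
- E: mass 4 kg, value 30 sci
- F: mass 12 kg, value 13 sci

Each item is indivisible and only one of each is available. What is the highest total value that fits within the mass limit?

56 sci

Check high-value combinations within 14 kg:
- D+E: mass 10+4=14, value 26+30=56
- A+E: mass 6+4=10, value 19+30=49
- C: mass 12, value 33
- E: mass 4, value 30
Best: 56 sci.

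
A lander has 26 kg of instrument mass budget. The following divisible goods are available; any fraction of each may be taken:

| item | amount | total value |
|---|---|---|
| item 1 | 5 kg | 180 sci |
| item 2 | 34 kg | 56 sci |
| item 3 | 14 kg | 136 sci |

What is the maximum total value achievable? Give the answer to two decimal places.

Take in order of value per unit:
- item 1 (180/5 per unit): all 5 → value 180, running total 180.00
- item 3 (136/14 per unit): all 14 → value 136, running total 316.00
- item 2 (56/34 per unit): 7 of 34 → value 7×56/34 = 11.5294, running total 327.53
Total 327.53.

327.53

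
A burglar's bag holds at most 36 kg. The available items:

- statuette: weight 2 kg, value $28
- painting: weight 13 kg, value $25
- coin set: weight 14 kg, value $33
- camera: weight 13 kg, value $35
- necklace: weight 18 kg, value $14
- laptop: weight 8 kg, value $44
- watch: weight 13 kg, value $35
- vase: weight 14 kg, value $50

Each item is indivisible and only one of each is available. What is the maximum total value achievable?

$142

Check high-value combinations within 36 kg:
- statuette+camera+laptop+watch: weight 2+13+8+13=36, value 28+35+44+35=142
- statuette+painting+camera+laptop: weight 2+13+13+8=36, value 28+25+35+44=132
- statuette+painting+laptop+watch: weight 2+13+8+13=36, value 28+25+44+35=132
Best: $142.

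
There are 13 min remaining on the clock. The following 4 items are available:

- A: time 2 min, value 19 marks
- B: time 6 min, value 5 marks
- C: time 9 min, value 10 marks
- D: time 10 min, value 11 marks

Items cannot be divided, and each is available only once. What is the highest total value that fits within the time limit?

This is a 0/1 knapsack; check combinations near the capacity.
- A+D: time 2+10=12, value 19+11=30
- A+C: time 2+9=11, value 19+10=29
- A+B: time 2+6=8, value 19+5=24
- A: time 2, value 19
Best: 30 marks.

30 marks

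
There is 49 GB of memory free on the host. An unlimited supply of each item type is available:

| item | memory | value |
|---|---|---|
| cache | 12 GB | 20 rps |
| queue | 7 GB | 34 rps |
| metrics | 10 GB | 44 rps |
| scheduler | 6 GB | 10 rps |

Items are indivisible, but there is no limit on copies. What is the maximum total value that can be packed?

Best value-per-unit is queue at 34/7, and filling with it alone uses memory 7×7=49. No mix of the others beats 7×34 = 238.

238 rps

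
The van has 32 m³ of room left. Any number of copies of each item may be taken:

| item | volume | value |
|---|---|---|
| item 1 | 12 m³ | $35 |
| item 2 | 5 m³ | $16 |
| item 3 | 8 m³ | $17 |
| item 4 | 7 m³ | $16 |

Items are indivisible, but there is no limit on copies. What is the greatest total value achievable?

Best value-per-unit is item 2 at 16/5; filling with it alone gives 6×16 = 96.
Optimal mix: 1×item 1 + 4×item 2 → volume 32, value 99.

$99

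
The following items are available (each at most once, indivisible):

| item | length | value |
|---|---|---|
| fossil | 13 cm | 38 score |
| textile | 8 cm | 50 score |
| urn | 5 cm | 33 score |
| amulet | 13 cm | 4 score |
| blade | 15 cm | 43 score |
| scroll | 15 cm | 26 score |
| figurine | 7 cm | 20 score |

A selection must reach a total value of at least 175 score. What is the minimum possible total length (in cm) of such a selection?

48

Subsets with value ≥ 175, sorted by total length:
- fossil+textile+urn+blade+figurine: length 48, value 184
- fossil+textile+urn+blade+scroll: length 56, value 190
- fossil+textile+blade+scroll+figurine: length 58, value 177
- fossil+textile+urn+amulet+blade+figurine: length 61, value 188
Minimum length: 48 cm.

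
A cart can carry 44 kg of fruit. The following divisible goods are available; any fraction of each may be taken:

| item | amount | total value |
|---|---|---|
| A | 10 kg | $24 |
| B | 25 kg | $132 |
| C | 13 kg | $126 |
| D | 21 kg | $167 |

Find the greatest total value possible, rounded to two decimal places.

Take in order of value per unit:
- C (126/13 per unit): all 13 → value 126, running total 126.00
- D (167/21 per unit): all 21 → value 167, running total 293.00
- B (132/25 per unit): 10 of 25 → value 10×132/25 = 52.8000, running total 345.80
Total 345.80.

345.80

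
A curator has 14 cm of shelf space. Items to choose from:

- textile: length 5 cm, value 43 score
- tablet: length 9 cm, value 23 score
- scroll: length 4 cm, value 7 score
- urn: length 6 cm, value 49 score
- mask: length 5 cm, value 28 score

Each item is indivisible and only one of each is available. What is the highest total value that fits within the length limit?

This is a 0/1 knapsack; check combinations near the capacity.
- textile+urn: length 5+6=11, value 43+49=92
- textile+scroll+mask: length 5+4+5=14, value 43+7+28=78
- urn+mask: length 6+5=11, value 49+28=77
Best: 92 score.

92 score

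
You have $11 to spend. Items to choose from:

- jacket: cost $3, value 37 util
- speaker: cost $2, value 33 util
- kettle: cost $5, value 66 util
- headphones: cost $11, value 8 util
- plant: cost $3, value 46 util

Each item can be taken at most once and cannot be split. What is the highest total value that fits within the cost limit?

Check high-value combinations within $11:
- jacket+kettle+plant: cost 3+5+3=11, value 37+66+46=149
- speaker+kettle+plant: cost 2+5+3=10, value 33+66+46=145
- jacket+speaker+kettle: cost 3+2+5=10, value 37+33+66=136
- jacket+speaker+plant: cost 3+2+3=8, value 37+33+46=116
Best: 149 util.

149 util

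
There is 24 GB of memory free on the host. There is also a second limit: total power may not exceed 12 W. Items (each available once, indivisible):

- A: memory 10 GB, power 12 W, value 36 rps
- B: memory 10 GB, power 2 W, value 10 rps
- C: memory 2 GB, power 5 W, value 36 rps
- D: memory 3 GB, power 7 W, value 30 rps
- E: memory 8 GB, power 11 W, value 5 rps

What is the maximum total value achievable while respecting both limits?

Feasible sets respecting both limits:
- C+D: memory 5, power 12, value 66
- B+C: memory 12, power 7, value 46
- B+D: memory 13, power 9, value 40
- A: memory 10, power 12, value 36
Best: 66 rps.

66 rps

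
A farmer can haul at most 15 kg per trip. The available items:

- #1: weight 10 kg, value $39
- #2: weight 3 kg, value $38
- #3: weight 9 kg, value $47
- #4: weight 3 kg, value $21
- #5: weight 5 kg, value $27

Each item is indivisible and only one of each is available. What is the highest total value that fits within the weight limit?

Check high-value combinations within 15 kg:
- #2+#3+#4: weight 3+9+3=15, value 38+47+21=106
- #2+#4+#5: weight 3+3+5=11, value 38+21+27=86
- #2+#3: weight 3+9=12, value 38+47=85
Best: $106.

$106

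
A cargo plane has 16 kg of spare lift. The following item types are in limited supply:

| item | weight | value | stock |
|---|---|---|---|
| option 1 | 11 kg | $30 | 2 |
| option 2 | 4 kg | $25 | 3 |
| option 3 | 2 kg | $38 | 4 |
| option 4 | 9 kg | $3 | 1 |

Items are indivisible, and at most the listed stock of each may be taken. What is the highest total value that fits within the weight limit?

Best selections within weight 16 and stock limits:
- 2×option 2 + 4×option 3: weight 16, value 202
- 1×option 2 + 4×option 3: weight 12, value 177
- 2×option 2 + 3×option 3: weight 14, value 164
Best: $202.

$202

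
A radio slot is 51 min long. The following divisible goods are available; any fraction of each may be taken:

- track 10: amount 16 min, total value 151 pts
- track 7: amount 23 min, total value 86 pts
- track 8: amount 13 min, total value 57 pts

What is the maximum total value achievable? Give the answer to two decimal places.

Take in order of value per unit:
- track 10 (151/16 per unit): all 16 → value 151, running total 151.00
- track 8 (57/13 per unit): all 13 → value 57, running total 208.00
- track 7 (86/23 per unit): 22 of 23 → value 22×86/23 = 82.2609, running total 290.26
Total 290.26.

290.26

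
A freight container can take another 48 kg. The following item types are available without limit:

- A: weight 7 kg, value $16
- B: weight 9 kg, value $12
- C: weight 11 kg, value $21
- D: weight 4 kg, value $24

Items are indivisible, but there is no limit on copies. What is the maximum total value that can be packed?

$288

Best value-per-unit is D at 24/4, and filling with it alone uses weight 12×4=48. No mix of the others beats 12×24 = 288.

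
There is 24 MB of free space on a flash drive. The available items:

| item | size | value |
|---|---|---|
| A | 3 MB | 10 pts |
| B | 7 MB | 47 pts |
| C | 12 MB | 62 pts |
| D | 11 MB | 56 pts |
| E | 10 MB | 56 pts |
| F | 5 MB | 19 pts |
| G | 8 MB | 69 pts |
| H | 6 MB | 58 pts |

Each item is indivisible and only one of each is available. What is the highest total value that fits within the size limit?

Check high-value combinations within 24 MB:
- A+B+G+H: size 3+7+8+6=24, value 10+47+69+58=184
- E+G+H: size 10+8+6=24, value 56+69+58=183
- B+G+H: size 7+8+6=21, value 47+69+58=174
Best: 184 pts.

184 pts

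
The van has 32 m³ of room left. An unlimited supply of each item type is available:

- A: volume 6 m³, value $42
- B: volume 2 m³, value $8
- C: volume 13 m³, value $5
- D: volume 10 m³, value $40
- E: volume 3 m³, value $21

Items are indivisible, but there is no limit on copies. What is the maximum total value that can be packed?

$218

Best value-per-unit is A at 42/6; filling with it alone gives 5×42 = 210.
Optimal mix: 5×A + 1×B → volume 32, value 218.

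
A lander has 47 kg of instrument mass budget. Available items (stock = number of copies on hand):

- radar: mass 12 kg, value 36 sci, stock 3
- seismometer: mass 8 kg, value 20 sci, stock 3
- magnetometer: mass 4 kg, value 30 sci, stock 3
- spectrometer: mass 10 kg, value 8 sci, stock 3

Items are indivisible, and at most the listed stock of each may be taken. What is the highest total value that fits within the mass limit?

182 sci

Best selections within mass 47 and stock limits:
- 2×radar + 1×seismometer + 3×magnetometer: mass 44, value 182
- 2×radar + 3×magnetometer + 1×spectrometer: mass 46, value 170
- 3×radar + 2×magnetometer: mass 44, value 168
Best: 182 sci.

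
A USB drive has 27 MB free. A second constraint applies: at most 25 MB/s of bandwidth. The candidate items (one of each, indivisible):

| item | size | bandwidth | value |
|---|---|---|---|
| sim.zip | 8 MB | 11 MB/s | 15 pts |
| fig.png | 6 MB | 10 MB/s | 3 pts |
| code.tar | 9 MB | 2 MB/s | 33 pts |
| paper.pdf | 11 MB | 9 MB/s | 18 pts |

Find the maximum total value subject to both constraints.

Feasible sets respecting both limits:
- fig.png+code.tar+paper.pdf: size 26, bandwidth 21, value 54
- sim.zip+fig.png+code.tar: size 23, bandwidth 23, value 51
- code.tar+paper.pdf: size 20, bandwidth 11, value 51
- sim.zip+code.tar: size 17, bandwidth 13, value 48
Best: 54 pts.

54 pts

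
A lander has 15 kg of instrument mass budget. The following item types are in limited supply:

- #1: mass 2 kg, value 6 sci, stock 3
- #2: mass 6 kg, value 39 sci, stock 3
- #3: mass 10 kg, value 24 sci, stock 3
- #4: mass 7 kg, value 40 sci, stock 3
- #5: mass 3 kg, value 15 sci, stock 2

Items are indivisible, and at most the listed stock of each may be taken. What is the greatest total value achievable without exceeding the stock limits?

93 sci

Top feasible selections:
- 2×#2 + 1×#5: mass 15, value 93
- 1×#1 + 1×#2 + 1×#4: mass 15, value 85
- 1×#1 + 2×#2: mass 14, value 84
Best: 93 sci.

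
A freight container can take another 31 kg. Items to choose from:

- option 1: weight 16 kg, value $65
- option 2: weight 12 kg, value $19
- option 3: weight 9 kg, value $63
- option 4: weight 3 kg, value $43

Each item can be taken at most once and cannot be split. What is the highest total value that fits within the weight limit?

Check high-value combinations within 31 kg:
- option 1+option 3+option 4: weight 16+9+3=28, value 65+63+43=171
- option 1+option 3: weight 16+9=25, value 65+63=128
- option 1+option 2+option 4: weight 16+12+3=31, value 65+19+43=127
- option 2+option 3+option 4: weight 12+9+3=24, value 19+63+43=125
Best: $171.

$171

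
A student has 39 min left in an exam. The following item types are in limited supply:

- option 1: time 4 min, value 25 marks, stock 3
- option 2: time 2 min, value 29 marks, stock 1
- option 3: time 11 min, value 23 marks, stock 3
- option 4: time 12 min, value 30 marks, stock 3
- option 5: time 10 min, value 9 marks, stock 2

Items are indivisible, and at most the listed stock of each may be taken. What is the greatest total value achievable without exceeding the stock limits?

Top feasible selections:
- 3×option 1 + 1×option 2 + 2×option 4: time 38, value 164
- 3×option 1 + 1×option 2 + 1×option 3 + 1×option 4: time 37, value 157
- 3×option 1 + 1×option 2 + 2×option 3: time 36, value 150
Best: 164 marks.

164 marks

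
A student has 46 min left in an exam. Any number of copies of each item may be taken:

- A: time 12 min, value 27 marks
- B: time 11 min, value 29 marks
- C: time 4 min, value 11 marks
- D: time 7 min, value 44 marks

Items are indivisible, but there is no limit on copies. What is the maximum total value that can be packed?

275 marks

Best value-per-unit is D at 44/7; filling with it alone gives 6×44 = 264.
Optimal mix: 1×C + 6×D → time 46, value 275.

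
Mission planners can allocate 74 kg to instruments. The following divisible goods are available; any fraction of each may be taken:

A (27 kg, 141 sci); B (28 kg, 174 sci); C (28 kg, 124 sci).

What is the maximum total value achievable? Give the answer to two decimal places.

Take in order of value per unit:
- B (174/28 per unit): all 28 → value 174, running total 174.00
- A (141/27 per unit): all 27 → value 141, running total 315.00
- C (124/28 per unit): 19 of 28 → value 19×124/28 = 84.1429, running total 399.14
Total 399.14.

399.14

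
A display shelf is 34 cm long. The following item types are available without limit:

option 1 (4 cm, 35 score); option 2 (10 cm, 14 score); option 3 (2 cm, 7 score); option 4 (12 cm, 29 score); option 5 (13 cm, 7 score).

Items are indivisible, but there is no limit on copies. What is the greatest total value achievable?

Best value-per-unit is option 1 at 35/4; filling with it alone gives 8×35 = 280.
Optimal mix: 8×option 1 + 1×option 3 → length 34, value 287.

287 score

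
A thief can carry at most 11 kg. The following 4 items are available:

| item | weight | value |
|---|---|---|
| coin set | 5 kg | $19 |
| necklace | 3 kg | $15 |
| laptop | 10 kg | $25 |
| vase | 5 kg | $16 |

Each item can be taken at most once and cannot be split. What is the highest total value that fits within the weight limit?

This is a 0/1 knapsack; check combinations near the capacity.
- coin set+vase: weight 5+5=10, value 19+16=35
- coin set+necklace: weight 5+3=8, value 19+15=34
- necklace+vase: weight 3+5=8, value 15+16=31
- laptop: weight 10, value 25
- coin set: weight 5, value 19
Best: $35.

$35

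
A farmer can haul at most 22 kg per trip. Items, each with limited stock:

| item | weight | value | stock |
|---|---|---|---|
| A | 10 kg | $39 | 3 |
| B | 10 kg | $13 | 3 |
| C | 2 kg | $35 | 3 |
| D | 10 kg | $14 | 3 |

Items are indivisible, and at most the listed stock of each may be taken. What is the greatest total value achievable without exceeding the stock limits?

$144

Best selections within weight 22 and stock limits:
- 1×A + 3×C: weight 16, value 144
- 3×C + 1×D: weight 16, value 119
- 1×B + 3×C: weight 16, value 118
Best: $144.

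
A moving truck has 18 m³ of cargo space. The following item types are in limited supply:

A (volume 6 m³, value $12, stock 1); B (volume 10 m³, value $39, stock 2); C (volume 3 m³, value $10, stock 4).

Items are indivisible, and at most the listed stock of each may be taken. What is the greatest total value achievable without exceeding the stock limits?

Best selections within volume 18 and stock limits:
- 1×B + 2×C: volume 16, value 59
- 1×A + 4×C: volume 18, value 52
- 1×A + 1×B: volume 16, value 51
Best: $59.

$59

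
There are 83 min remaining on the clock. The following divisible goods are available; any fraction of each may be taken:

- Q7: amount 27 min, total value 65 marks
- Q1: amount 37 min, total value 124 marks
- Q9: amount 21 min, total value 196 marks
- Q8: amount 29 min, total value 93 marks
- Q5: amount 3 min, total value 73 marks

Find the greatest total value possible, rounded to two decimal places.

Take in order of value per unit:
- Q5 (73/3 per unit): all 3 → value 73, running total 73.00
- Q9 (196/21 per unit): all 21 → value 196, running total 269.00
- Q1 (124/37 per unit): all 37 → value 124, running total 393.00
- Q8 (93/29 per unit): 22 of 29 → value 22×93/29 = 70.5517, running total 463.55
Total 463.55.

463.55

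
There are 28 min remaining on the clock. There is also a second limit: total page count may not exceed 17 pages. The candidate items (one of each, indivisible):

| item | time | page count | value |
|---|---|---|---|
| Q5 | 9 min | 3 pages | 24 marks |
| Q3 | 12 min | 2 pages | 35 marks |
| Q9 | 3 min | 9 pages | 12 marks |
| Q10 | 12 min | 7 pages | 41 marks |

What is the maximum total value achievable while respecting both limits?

76 marks

Feasible sets respecting both limits:
- Q3+Q10: time 24, page count 9, value 76
- Q5+Q3+Q9: time 24, page count 14, value 71
- Q5+Q10: time 21, page count 10, value 65
- Q5+Q3: time 21, page count 5, value 59
Best: 76 marks.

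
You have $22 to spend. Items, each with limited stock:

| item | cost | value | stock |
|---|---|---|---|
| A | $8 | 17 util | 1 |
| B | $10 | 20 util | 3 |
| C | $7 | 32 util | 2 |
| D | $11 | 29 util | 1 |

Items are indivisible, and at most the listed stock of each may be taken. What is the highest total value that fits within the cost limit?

81 util

Top feasible selections:
- 1×A + 2×C: cost 22, value 81
- 2×C: cost 14, value 64
- 1×C + 1×D: cost 18, value 61
- 1×B + 1×C: cost 17, value 52
Best: 81 util.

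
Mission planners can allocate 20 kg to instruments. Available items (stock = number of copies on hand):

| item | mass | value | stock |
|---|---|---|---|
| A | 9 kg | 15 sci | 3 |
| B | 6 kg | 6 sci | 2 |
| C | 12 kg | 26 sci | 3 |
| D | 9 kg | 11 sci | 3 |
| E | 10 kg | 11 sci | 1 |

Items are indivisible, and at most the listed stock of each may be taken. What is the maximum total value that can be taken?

32 sci

Best selections within mass 20 and stock limits:
- 1×B + 1×C: mass 18, value 32
- 2×A: mass 18, value 30
- 1×C: mass 12, value 26
Best: 32 sci.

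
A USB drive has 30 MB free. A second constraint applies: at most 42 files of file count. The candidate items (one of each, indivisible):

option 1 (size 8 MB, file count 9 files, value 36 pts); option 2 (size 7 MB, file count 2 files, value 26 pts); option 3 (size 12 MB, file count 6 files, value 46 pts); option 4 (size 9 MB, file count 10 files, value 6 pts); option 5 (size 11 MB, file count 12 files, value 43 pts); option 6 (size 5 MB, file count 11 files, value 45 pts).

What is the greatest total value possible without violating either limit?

134 pts

Feasible sets respecting both limits:
- option 3+option 5+option 6: size 28, file count 29, value 134
- option 1+option 3+option 6: size 25, file count 26, value 127
- option 1+option 5+option 6: size 24, file count 32, value 124
- option 2+option 3+option 6: size 24, file count 19, value 117
Best: 134 pts.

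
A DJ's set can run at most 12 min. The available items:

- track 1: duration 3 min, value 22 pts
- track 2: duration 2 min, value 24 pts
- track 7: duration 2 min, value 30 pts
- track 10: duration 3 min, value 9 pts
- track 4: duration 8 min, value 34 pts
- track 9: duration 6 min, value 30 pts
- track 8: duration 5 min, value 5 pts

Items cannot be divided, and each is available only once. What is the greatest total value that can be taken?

88 pts

Check high-value combinations within 12 min:
- track 2+track 7+track 4: duration 2+2+8=12, value 24+30+34=88
- track 1+track 2+track 7+track 10: duration 3+2+2+3=10, value 22+24+30+9=85
- track 2+track 7+track 9: duration 2+2+6=10, value 24+30+30=84
- track 1+track 7+track 9: duration 3+2+6=11, value 22+30+30=82
Best: 88 pts.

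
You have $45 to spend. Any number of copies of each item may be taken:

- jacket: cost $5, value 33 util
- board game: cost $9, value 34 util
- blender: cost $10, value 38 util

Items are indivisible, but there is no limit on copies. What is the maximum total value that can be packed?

297 util

Best value-per-unit is jacket at 33/5, and filling with it alone uses cost 9×5=45. No mix of the others beats 9×33 = 297.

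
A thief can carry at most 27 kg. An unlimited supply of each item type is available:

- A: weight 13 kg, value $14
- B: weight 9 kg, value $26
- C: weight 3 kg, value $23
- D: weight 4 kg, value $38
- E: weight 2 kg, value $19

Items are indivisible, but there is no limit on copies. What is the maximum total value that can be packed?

Best value-per-unit is D at 38/4; filling with it alone gives 6×38 = 228.
Optimal mix: 1×C + 6×D → weight 27, value 251.

$251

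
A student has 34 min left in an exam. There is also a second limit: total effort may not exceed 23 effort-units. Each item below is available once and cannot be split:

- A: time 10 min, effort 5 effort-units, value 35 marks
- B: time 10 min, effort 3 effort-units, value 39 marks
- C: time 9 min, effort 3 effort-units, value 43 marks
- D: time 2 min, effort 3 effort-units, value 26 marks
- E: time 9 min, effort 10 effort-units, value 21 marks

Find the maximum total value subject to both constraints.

143 marks

Feasible sets respecting both limits:
- A+B+C+D: time 31, effort 14, value 143
- B+C+D+E: time 30, effort 19, value 129
- A+C+D+E: time 30, effort 21, value 125
Best: 143 marks.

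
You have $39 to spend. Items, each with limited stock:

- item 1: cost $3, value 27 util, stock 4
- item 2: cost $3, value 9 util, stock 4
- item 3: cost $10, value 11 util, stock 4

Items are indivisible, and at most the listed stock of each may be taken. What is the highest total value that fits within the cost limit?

155 util

Top feasible selections:
- 4×item 1 + 4×item 2 + 1×item 3: cost 34, value 155
- 4×item 1 + 2×item 2 + 2×item 3: cost 38, value 148
- 4×item 1 + 3×item 2 + 1×item 3: cost 31, value 146
- 4×item 1 + 4×item 2: cost 24, value 144
Best: 155 util.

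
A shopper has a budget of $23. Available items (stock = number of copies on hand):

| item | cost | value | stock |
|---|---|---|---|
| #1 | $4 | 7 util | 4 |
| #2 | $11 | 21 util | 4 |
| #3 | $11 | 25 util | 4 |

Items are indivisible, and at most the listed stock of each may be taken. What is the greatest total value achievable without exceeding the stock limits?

Top feasible selections:
- 2×#3: cost 22, value 50
- 1×#2 + 1×#3: cost 22, value 46
- 3×#1 + 1×#3: cost 23, value 46
- 2×#2: cost 22, value 42
Best: 50 util.

50 util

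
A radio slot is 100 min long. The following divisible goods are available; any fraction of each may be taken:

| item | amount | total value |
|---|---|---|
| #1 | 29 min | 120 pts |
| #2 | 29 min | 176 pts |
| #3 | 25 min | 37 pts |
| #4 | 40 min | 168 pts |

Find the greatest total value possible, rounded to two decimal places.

466.96

Take in order of value per unit:
- #2 (176/29 per unit): all 29 → value 176, running total 176.00
- #4 (168/40 per unit): all 40 → value 168, running total 344.00
- #1 (120/29 per unit): all 29 → value 120, running total 464.00
- #3 (37/25 per unit): 2 of 25 → value 2×37/25 = 2.9600, running total 466.96
Total 466.96.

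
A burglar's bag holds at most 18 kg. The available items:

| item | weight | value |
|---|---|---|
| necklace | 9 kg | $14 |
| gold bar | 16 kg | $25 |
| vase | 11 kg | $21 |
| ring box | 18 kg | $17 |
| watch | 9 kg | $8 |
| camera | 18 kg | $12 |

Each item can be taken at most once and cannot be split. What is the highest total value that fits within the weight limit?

$25

Check high-value combinations within 18 kg:
- gold bar: weight 16, value 25
- necklace+watch: weight 9+9=18, value 14+8=22
- vase: weight 11, value 21
Best: $25.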